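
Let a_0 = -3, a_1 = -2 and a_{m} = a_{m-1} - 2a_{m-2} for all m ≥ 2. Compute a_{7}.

16

The ordinary generating function has denominator 1 - q + 2q^2.
Iterating the recurrence: a_0,…,a_{7} = -3, -2, 4, 8, 0, -16, -16, 16.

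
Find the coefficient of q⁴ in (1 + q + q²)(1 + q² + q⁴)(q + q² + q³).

(1 + q + q²) has coefficients 1,1,1 for degrees 0…2.
(1 + q² + q⁴) has coefficients 1,0,1,0,1 for degrees 0…4.
Finally multiplying by (q + q² + q³), the product of all factors after the first has coefficients 0,1,1,2,1 for degrees 0…4.
[q⁴] = 1·1 + 1·2 + 1·1 = 4.

4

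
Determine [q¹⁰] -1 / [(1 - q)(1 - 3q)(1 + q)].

-66430

The denominator gives the recurrence a_n = 3a_(n−1) + a_(n−2) − 3a_(n−3) for n ≥ 3; the numerator fixes a_0 = -1, a_1 = -3, a_2 = -10.
Iterating: -1, -3, -10, -30, -91, -273, -820, -2460, -7381, -22143, -66430, so a_10 = -66430.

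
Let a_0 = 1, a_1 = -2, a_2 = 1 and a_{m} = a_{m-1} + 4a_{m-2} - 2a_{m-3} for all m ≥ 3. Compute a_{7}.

The ordinary generating function has denominator 1 - z - 4z^2 + 2z^3.
Iterating the recurrence: a_0,…,a_{7} = 1, -2, 1, -9, -1, -39, -25, -179.

-179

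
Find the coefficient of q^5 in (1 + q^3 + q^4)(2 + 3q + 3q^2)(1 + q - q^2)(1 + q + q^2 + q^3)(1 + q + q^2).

(1 + q^3 + q^4) has coefficients 1,0,0,1,1 for degrees 0…4.
(2 + 3q + 3q^2) has coefficients 2,3,3,0,0,0 for degrees 0…5.
Multiplying by (1 + q - q^2) gives running coefficients 2,5,4,0,-3,0 for degrees 0…5.
Multiplying by (1 + q + q^2 + q^3) gives running coefficients 2,7,11,11,6,1 for degrees 0…5.
Finally multiplying by (1 + q + q^2), the product of all factors after the first has coefficients 2,9,20,29,28,18 for degrees 0…5.
[q^5] = 1·18 + 1·20 + 1·9 = 47.

47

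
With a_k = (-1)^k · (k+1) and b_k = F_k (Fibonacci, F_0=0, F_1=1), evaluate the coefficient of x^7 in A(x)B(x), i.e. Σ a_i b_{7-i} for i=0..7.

This is [x^7] in the product of the two ordinary generating functions.
Σ = 1·13 − 2·8 + 3·5 − 4·3 + 5·2 − 6·1 + 7·1 − 8·0 = 11.

11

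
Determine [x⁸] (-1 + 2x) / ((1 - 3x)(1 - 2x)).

Partial fractions give a closed form: a_n = (-1)·3^n.
At n = 8: a_8 = -6561.

-6561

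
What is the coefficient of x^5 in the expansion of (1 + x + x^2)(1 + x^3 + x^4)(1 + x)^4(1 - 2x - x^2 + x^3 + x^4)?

(1 + x + x^2) has coefficients 1,1,1 for degrees 0…2.
(1 + x^3 + x^4) has coefficients 1,0,0,1,1,0 for degrees 0…5.
Multiplying by (1 + x)^4 gives running coefficients 1,4,6,5,6,10 for degrees 0…5.
Finally multiplying by (1 - 2x - x^2 + x^3 + x^4), the product of all factors after the first has coefficients 1,2,-3,-10,-5,3 for degrees 0…5.
[x^5] = 1·3 + 1·(-5) + 1·(-10) = -12.

-12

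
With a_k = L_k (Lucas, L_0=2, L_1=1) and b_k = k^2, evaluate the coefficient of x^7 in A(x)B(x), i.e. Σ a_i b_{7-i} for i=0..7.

The convolution is the t^7 coefficient of A(t)B(t).
Σ = 2·49 + 1·36 + 3·25 + 4·16 + 7·9 + 11·4 + 18·1 + 29·0 = 398.

398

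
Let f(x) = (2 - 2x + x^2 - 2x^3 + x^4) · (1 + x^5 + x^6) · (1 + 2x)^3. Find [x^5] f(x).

(2 - 2x + x^2 - 2x^3 + x^4) has coefficients 2,-2,1,-2,1 for degrees 0…4.
(1 + x^5 + x^6) has coefficients 1,0,0,0,0,1 for degrees 0…5.
Finally multiplying by (1 + 2x)^3, the product of all factors after the first has coefficients 1,6,12,8,0,1 for degrees 0…5.
[x^5] = 2·1 − 2·0 + 1·8 − 2·12 + 1·6 = -8.

-8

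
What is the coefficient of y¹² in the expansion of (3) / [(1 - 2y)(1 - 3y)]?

4758393

The denominator gives the recurrence a_n = 5a_(n−1) − 6a_(n−2) for n ≥ 2; the numerator fixes a_0 = 3, a_1 = 15.
Iterating: 3, 15, 57, 195, 633, 1995, 6177, 18915, 57513, 174075, 525297, 1582035, 4758393, so a_12 = 4758393.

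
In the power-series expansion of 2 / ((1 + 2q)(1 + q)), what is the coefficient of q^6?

254

Partial fractions give a closed form: a_n = (4)·(-2)^n + (-2)·(-1)^n.
At n = 6: a_6 = 254.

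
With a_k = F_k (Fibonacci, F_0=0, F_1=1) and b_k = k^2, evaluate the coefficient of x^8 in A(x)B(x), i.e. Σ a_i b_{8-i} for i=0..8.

273

The convolution is the x^8 coefficient of A(x)B(x).
Σ = 0·64 + 1·49 + 1·36 + 2·25 + 3·16 + 5·9 + 8·4 + 13·1 + 21·0 = 273.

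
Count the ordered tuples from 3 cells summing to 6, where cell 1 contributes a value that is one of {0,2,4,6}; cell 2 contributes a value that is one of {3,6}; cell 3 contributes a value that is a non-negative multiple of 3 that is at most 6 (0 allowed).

The generating function for the choices is (1 + x² + x⁴ + x⁶)·(x³ + x⁶)·(1 + x³ + x⁶); the count is [x⁶].
(1 + x² + x⁴ + x⁶) has coefficients 1,0,1,0,1,0,1 for degrees 0…6.
(x³ + x⁶) has coefficients 0,0,0,1,0,0,1 for degrees 0…6.
Finally multiplying by (1 + x³ + x⁶), the product of all factors after the first has coefficients 0,0,0,1,0,0,2 for degrees 0…6.
[x⁶] = 1·2 + 1·0 + 1·0 + 1·0 = 2.

2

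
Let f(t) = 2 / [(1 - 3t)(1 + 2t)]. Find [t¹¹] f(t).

Partial fractions give a closed form: a_n = (6/5)·3^n + (4/5)·(-2)^n.
At n = 11: a_11 = 210938.

210938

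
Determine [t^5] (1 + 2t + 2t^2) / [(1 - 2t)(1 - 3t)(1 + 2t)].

743

Partial fractions give a closed form: a_n = (-5/2)·2^n + (17/5)·3^n + (1/10)·(-2)^n.
At n = 5: a_5 = 743.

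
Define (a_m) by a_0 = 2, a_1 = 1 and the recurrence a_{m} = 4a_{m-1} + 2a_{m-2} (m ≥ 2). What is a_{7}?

13384

The ordinary generating function has denominator 1 - 4x - 2x^2.
Iterating the recurrence: a_0,…,a_{7} = 2, 1, 8, 34, 152, 676, 3008, 13384.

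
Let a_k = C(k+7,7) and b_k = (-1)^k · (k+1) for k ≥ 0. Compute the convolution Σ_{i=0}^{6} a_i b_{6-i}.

781

The convolution is the x^6 coefficient of A(x)B(x).
Σ = 1·7 + 8·(-6) + 36·5 + 120·(-4) + 330·3 + 792·(-2) + 1716·1 = 781.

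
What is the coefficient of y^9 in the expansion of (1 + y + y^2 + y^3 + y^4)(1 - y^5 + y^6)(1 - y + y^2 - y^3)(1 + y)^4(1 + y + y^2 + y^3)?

-31

(1 + y + y^2 + y^3 + y^4) has coefficients 1,1,1,1,1 for degrees 0…4.
(1 - y^5 + y^6) has coefficients 1,0,0,0,0,-1,1,0,0,0 for degrees 0…9.
Multiplying by (1 - y + y^2 - y^3) gives running coefficients 1,-1,1,-1,0,-1,2,-2,2,-1 for degrees 0…9.
Multiplying by (1 + y)^4 gives running coefficients 1,3,3,1,-1,-4,-5,-1,2,2 for degrees 0…9.
Finally multiplying by (1 + y + y^2 + y^3), the product of all factors after the first has coefficients 1,4,7,8,6,-1,-9,-11,-8,-2 for degrees 0…9.
[y^9] = 1·(-2) + 1·(-8) + 1·(-11) + 1·(-9) + 1·(-1) = -31.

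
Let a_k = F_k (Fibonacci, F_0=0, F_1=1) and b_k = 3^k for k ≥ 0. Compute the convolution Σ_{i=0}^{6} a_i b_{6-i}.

This is [x^6] in the product of the two ordinary generating functions.
Σ = 0·729 + 1·243 + 1·81 + 2·27 + 3·9 + 5·3 + 8·1 = 428.

428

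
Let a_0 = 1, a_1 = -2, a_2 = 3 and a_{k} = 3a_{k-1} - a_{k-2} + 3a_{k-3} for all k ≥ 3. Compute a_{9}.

7870

The ordinary generating function has denominator 1 - 3t + t^2 - 3t^3.
Iterating the recurrence: a_0,…,a_{9} = 1, -2, 3, 14, 33, 94, 291, 878, 2625, 7870.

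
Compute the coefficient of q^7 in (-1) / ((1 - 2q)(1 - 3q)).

Partial fractions give a closed form: a_n = (2)·2^n + (-3)·3^n.
At n = 7: a_7 = -6305.

-6305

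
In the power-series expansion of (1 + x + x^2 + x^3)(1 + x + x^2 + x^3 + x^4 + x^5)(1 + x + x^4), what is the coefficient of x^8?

7

(1 + x + x^2 + x^3) has coefficients 1,1,1,1 for degrees 0…3.
(1 + x + x^2 + x^3 + x^4 + x^5) has coefficients 1,1,1,1,1,1,0,0,0 for degrees 0…8.
Finally multiplying by (1 + x + x^4), the product of all factors after the first has coefficients 1,2,2,2,3,3,2,1,1 for degrees 0…8.
[x^8] = 1·1 + 1·1 + 1·2 + 1·3 = 7.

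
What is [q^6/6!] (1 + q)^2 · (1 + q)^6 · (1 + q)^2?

151200

The EGF product rule gives c_6 = Σ_{k_1+k_2+k_3=6} C(6; k_1,k_2,k_3) · ∏ g_i(k_i), where (1+q)^2 gives the falling factorial (2)_k; (1+q)^6 gives the falling factorial (6)_k; (1+q)^2 gives the falling factorial (2)_k.
g_1(k) for k = 0…6: 1, 2, 2, 0, 0, 0, 0.
g_2(k) for k = 0…6: 1, 6, 30, 120, 360, 720, 720.
g_3(k) for k = 0…6: 1, 2, 2, 0, 0, 0, 0.
First combine the last two factors: h(k) = Σ_j C(k,j)·g_2(j)·g_3(k−j) for k = 0…6: 1, 8, 56, 336, 1680, 6720, 20160.
c_6 = Σ_k C(6,k)·g_1(k)·h(6−k) = 1·1·20160 + 6·2·6720 + 15·2·1680 = 20160 + 80640 + 50400 = 151200.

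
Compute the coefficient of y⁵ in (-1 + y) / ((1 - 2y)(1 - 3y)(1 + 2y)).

Partial fractions give a closed form: a_n = (1/2)·2^n + (-6/5)·3^n + (-3/10)·(-2)^n.
At n = 5: a_5 = -266.

-266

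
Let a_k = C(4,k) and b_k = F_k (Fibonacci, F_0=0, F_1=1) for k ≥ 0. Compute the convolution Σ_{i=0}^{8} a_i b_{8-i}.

The convolution is the t^8 coefficient of A(t)B(t).
Σ = 1·21 + 4·13 + 6·8 + 4·5 + 1·3 + 0·2 + 0·1 + 0·1 + 0·0 = 144.

144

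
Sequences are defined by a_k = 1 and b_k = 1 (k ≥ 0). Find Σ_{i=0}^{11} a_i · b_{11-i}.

12

This is [x^11] in the product of the two ordinary generating functions.
Σ = 1·1 + 1·1 + 1·1 + 1·1 + 1·1 + 1·1 + 1·1 + 1·1 + 1·1 + 1·1 + 1·1 + 1·1 = 12.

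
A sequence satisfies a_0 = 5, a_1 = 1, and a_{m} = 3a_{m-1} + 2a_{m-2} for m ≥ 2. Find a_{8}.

The ordinary generating function has denominator 1 - 3z - 2z^2.
Iterating the recurrence: a_0,…,a_{8} = 5, 1, 13, 41, 149, 529, 1885, 6713, 23909.

23909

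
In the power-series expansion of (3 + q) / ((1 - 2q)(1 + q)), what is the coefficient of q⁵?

74

Partial fractions give a closed form: a_n = (7/3)·2^n + (2/3)·(-1)^n.
At n = 5: a_5 = 74.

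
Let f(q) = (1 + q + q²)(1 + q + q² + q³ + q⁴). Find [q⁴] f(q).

(1 + q + q²) has coefficients 1,1,1 for degrees 0…2.
(1 + q + q² + q³ + q⁴) has coefficients 1,1,1,1,1 for degrees 0…4.
[q⁴] = 1·1 + 1·1 + 1·1 = 3.

3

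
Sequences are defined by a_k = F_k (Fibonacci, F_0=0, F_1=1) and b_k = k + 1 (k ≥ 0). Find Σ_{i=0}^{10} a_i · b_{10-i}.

Write out a_i and b_{10-i} for i = 0,…,10 and sum the products.
Σ = 0·11 + 1·10 + 1·9 + 2·8 + 3·7 + 5·6 + 8·5 + 13·4 + 21·3 + 34·2 + 55·1 = 364.

364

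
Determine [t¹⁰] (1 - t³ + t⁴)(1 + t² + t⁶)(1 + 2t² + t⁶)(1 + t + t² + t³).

3

(1 - t³ + t⁴) has coefficients 1,0,0,-1,1 for degrees 0…4.
(1 + t² + t⁶) has coefficients 1,0,1,0,0,0,1,0,0,0,0 for degrees 0…10.
Multiplying by (1 + 2t² + t⁶) gives running coefficients 1,0,3,0,2,0,2,0,3,0,0 for degrees 0…10.
Finally multiplying by (1 + t + t² + t³), the product of all factors after the first has coefficients 1,1,4,4,5,5,4,4,5,5,3 for degrees 0…10.
[t¹⁰] = 1·3 − 1·4 + 1·4 = 3.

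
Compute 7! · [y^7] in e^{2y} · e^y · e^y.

The EGF product rule gives c_7 = Σ_{k_1+k_2+k_3=7} C(7; k_1,k_2,k_3) · ∏ g_i(k_i), where e^{2y} gives (2)^k; e^y gives (1)^k; e^y gives (1)^k.
g_1(k) for k = 0…7: 1, 2, 4, 8, 16, 32, 64, 128.
g_2(k) for k = 0…7: 1, 1, 1, 1, 1, 1, 1, 1.
g_3(k) for k = 0…7: 1, 1, 1, 1, 1, 1, 1, 1.
First combine the last two factors: h(k) = Σ_j C(k,j)·g_2(j)·g_3(k−j) for k = 0…7: 1, 2, 4, 8, 16, 32, 64, 128.
c_7 = Σ_k C(7,k)·g_1(k)·h(7−k) = 1·1·128 + 7·2·64 + 21·4·32 + 35·8·16 + 35·16·8 + 21·32·4 + 7·64·2 + 1·128·1 = 128 + 896 + 2688 + 4480 + 4480 + 2688 + 896 + 128 = 16384.

16384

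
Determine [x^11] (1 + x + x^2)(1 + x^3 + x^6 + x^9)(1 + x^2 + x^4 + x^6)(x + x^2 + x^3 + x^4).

(1 + x + x^2) has coefficients 1,1,1 for degrees 0…2.
(1 + x^3 + x^6 + x^9) has coefficients 1,0,0,1,0,0,1,0,0,1,0,0 for degrees 0…11.
Multiplying by (1 + x^2 + x^4 + x^6) gives running coefficients 1,0,1,1,1,1,2,1,1,2,1,1 for degrees 0…11.
Finally multiplying by (x + x^2 + x^3 + x^4), the product of all factors after the first has coefficients 0,1,1,2,3,3,4,5,5,5,6,5 for degrees 0…11.
[x^11] = 1·5 + 1·6 + 1·5 = 16.

16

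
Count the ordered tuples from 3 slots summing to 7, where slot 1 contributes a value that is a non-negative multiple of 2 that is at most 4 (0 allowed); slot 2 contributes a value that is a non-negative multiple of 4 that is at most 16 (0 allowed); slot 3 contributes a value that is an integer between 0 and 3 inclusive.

The generating function for the choices is (1 + t^2 + t^4)·(1 + t^4 + t^8 + t^12 + t^16)·(1 + t + t^2 + t^3); the count is [t^7].
(1 + t^2 + t^4) has coefficients 1,0,1,0,1 for degrees 0…4.
(1 + t^4 + t^8 + t^12 + t^16) has coefficients 1,0,0,0,1,0,0,0 for degrees 0…7.
Finally multiplying by (1 + t + t^2 + t^3), the product of all factors after the first has coefficients 1,1,1,1,1,1,1,1 for degrees 0…7.
[t^7] = 1·1 + 1·1 + 1·1 = 3.

3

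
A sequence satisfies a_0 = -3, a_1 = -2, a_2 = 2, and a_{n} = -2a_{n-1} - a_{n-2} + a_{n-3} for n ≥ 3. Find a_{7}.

13

The ordinary generating function has denominator 1 + 2y + y^2 - y^3.
Iterating the recurrence: a_0,…,a_{7} = -3, -2, 2, -5, 6, -5, -1, 13.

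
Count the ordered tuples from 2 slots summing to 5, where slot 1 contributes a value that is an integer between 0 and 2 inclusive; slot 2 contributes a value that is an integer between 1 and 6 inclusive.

3

The generating function for the choices is (1 + x + x^2)·(x + x^2 + x^3 + x^4 + x^5 + x^6); the count is [x^5].
(1 + x + x^2) has coefficients 1,1,1 for degrees 0…2.
(x + x^2 + x^3 + x^4 + x^5 + x^6) has coefficients 0,1,1,1,1,1 for degrees 0…5.
[x^5] = 1·1 + 1·1 + 1·1 = 3.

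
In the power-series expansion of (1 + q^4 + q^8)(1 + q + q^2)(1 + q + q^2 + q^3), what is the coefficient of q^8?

3

(1 + q^4 + q^8) has coefficients 1,0,0,0,1,0,0,0,1 for degrees 0…8.
(1 + q + q^2) has coefficients 1,1,1,0,0,0,0,0,0 for degrees 0…8.
Finally multiplying by (1 + q + q^2 + q^3), the product of all factors after the first has coefficients 1,2,3,3,2,1,0,0,0 for degrees 0…8.
[q^8] = 1·0 + 1·2 + 1·1 = 3.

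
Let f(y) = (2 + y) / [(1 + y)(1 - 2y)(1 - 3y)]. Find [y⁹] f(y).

101629

Partial fractions give a closed form: a_n = (1/12)·(-1)^n + (-10/3)·2^n + (21/4)·3^n.
At n = 9: a_9 = 101629.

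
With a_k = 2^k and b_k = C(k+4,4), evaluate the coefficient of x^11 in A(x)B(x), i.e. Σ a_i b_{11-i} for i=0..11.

63019

The convolution is the t^11 coefficient of A(t)B(t).
Σ = 1·1365 + 2·1001 + 4·715 + 8·495 + 16·330 + 32·210 + 64·126 + 128·70 + 256·35 + 512·15 + 1024·5 + 2048·1 = 63019.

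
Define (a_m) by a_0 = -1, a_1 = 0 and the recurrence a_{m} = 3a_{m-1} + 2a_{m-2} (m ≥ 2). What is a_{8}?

-3526

The ordinary generating function has denominator 1 - 3z - 2z^2.
Iterating the recurrence: a_0,…,a_{8} = -1, 0, -2, -6, -22, -78, -278, -990, -3526.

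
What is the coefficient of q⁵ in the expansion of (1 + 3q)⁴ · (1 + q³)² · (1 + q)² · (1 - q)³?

-98

(1 + 3q)⁴ has coefficients 1,12,54,108,81 for degrees 0…4.
(1 + q³)² has coefficients 1,0,0,2,0,0 for degrees 0…5.
Multiplying by (1 + q)² gives running coefficients 1,2,1,2,4,2 for degrees 0…5.
Finally multiplying by (1 - q)³, the product of all factors after the first has coefficients 1,-1,-2,4,-1,-5 for degrees 0…5.
[q⁵] = 1·(-5) + 12·(-1) + 54·4 + 108·(-2) + 81·(-1) = -98.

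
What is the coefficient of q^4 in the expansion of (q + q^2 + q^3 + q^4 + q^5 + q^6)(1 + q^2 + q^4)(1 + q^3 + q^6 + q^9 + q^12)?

3

(q + q^2 + q^3 + q^4 + q^5 + q^6) has coefficients 0,1,1,1,1 for degrees 0…4.
(1 + q^2 + q^4) has coefficients 1,0,1,0,1 for degrees 0…4.
Finally multiplying by (1 + q^3 + q^6 + q^9 + q^12), the product of all factors after the first has coefficients 1,0,1,1,1 for degrees 0…4.
[q^4] = 1·1 + 1·1 + 1·0 + 1·1 = 3.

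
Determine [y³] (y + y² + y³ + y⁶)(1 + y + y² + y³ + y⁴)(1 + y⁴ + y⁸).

(y + y² + y³ + y⁶) has coefficients 0,1,1,1 for degrees 0…3.
(1 + y + y² + y³ + y⁴) has coefficients 1,1,1,1 for degrees 0…3.
Finally multiplying by (1 + y⁴ + y⁸), the product of all factors after the first has coefficients 1,1,1,1 for degrees 0…3.
[y³] = 1·1 + 1·1 + 1·1 = 3.

3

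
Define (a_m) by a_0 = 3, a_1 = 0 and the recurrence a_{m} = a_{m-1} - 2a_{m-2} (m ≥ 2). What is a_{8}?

The ordinary generating function has denominator 1 - t + 2t^2.
Iterating the recurrence: a_0,…,a_{8} = 3, 0, -6, -6, 6, 18, 6, -30, -42.

-42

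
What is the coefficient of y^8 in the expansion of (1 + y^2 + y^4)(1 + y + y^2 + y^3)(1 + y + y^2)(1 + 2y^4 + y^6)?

18

(1 + y^2 + y^4) has coefficients 1,0,1,0,1 for degrees 0…4.
(1 + y + y^2 + y^3) has coefficients 1,1,1,1,0,0,0,0,0 for degrees 0…8.
Multiplying by (1 + y + y^2) gives running coefficients 1,2,3,3,2,1,0,0,0 for degrees 0…8.
Finally multiplying by (1 + 2y^4 + y^6), the product of all factors after the first has coefficients 1,2,3,3,4,5,7,8,7 for degrees 0…8.
[y^8] = 1·7 + 1·7 + 1·4 = 18.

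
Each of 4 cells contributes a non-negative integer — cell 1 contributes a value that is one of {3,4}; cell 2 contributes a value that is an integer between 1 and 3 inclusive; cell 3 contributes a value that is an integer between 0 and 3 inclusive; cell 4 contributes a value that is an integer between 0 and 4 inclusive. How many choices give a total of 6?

9

The generating function for the choices is (x³ + x⁴)·(x + x² + x³)·(1 + x + x² + x³)·(1 + x + x² + x³ + x⁴); the count is [x⁶].
(x³ + x⁴) has coefficients 0,0,0,1,1 for degrees 0…4.
(x + x² + x³) has coefficients 0,1,1,1,0,0,0 for degrees 0…6.
Multiplying by (1 + x + x² + x³) gives running coefficients 0,1,2,3,3,2,1 for degrees 0…6.
Finally multiplying by (1 + x + x² + x³ + x⁴), the product of all factors after the first has coefficients 0,1,3,6,9,11,11 for degrees 0…6.
[x⁶] = 1·6 + 1·3 = 9.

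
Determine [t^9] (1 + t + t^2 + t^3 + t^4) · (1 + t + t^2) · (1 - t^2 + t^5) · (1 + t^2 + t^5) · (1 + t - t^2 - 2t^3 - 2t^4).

-4

(1 + t + t^2 + t^3 + t^4) has coefficients 1,1,1,1,1 for degrees 0…4.
(1 + t + t^2) has coefficients 1,1,1,0,0,0,0,0,0,0 for degrees 0…9.
Multiplying by (1 - t^2 + t^5) gives running coefficients 1,1,0,-1,-1,1,1,1,0,0 for degrees 0…9.
Multiplying by (1 + t^2 + t^5) gives running coefficients 1,1,1,0,-1,1,1,2,0,0 for degrees 0…9.
Finally multiplying by (1 + t - t^2 - 2t^3 - 2t^4), the product of all factors after the first has coefficients 1,2,1,-2,-6,-4,1,4,1,-6 for degrees 0…9.
[t^9] = 1·(-6) + 1·1 + 1·4 + 1·1 + 1·(-4) = -4.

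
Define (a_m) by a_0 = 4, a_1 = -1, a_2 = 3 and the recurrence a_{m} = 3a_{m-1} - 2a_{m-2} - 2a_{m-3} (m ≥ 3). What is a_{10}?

-383

The ordinary generating function has denominator 1 - 3z + 2z^2 + 2z^3.
Iterating the recurrence: a_0,…,a_{10} = 4, -1, 3, 3, 5, 3, -7, -37, -103, -221, -383.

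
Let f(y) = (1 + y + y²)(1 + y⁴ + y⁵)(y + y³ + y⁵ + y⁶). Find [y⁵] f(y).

3

(1 + y + y²) has coefficients 1,1,1 for degrees 0…2.
(1 + y⁴ + y⁵) has coefficients 1,0,0,0,1,1 for degrees 0…5.
Finally multiplying by (y + y³ + y⁵ + y⁶), the product of all factors after the first has coefficients 0,1,0,1,0,2 for degrees 0…5.
[y⁵] = 1·2 + 1·0 + 1·1 = 3.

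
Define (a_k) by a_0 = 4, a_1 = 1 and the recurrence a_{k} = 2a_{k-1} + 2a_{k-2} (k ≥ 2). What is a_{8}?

3520

The ordinary generating function has denominator 1 - 2x - 2x^2.
Iterating the recurrence: a_0,…,a_{8} = 4, 1, 10, 22, 64, 172, 472, 1288, 3520.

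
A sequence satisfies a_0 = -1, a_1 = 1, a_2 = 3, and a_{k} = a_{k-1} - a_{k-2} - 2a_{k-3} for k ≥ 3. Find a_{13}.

The ordinary generating function has denominator 1 - t + t^2 + 2t^3.
Iterating the recurrence: a_0,…,a_{13} = -1, 1, 3, 4, -1, -11, -18, -5, 35, 76, 51, -95, -298, -305.

-305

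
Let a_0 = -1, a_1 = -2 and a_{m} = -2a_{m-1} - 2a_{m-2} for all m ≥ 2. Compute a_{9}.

-32

The ordinary generating function has denominator 1 + 2t + 2t^2.
Iterating the recurrence: a_0,…,a_{9} = -1, -2, 6, -8, 4, 8, -24, 32, -16, -32.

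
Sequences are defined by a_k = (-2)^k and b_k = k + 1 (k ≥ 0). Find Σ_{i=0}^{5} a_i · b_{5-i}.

-12

Write out a_i and b_{5-i} for i = 0,…,5 and sum the products.
Σ = 1·6 − 2·5 + 4·4 − 8·3 + 16·2 − 32·1 = -12.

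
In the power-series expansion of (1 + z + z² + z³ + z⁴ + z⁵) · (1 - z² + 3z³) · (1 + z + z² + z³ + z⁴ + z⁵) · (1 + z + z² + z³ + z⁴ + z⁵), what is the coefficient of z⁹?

(1 + z + z² + z³ + z⁴ + z⁵) has coefficients 1,1,1,1,1,1 for degrees 0…5.
(1 - z² + 3z³) has coefficients 1,0,-1,3,0,0,0,0,0,0 for degrees 0…9.
Multiplying by (1 + z + z² + z³ + z⁴ + z⁵) gives running coefficients 1,1,0,3,3,3,2,2,3,0 for degrees 0…9.
Finally multiplying by (1 + z + z² + z³ + z⁴ + z⁵), the product of all factors after the first has coefficients 1,2,2,5,8,11,12,13,16,13 for degrees 0…9.
[z⁹] = 1·13 + 1·16 + 1·13 + 1·12 + 1·11 + 1·8 = 73.

73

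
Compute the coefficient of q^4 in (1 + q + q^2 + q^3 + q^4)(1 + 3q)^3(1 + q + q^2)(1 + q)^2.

435

(1 + q + q^2 + q^3 + q^4) has coefficients 1,1,1,1,1 for degrees 0…4.
(1 + 3q)^3 has coefficients 1,9,27,27,0 for degrees 0…4.
Multiplying by (1 + q + q^2) gives running coefficients 1,10,37,63,54 for degrees 0…4.
Finally multiplying by (1 + q)^2, the product of all factors after the first has coefficients 1,12,58,147,217 for degrees 0…4.
[q^4] = 1·217 + 1·147 + 1·58 + 1·12 + 1·1 = 435.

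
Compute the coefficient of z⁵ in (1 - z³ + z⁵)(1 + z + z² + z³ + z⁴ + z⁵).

1

(1 - z³ + z⁵) has coefficients 1,0,0,-1,0,1 for degrees 0…5.
(1 + z + z² + z³ + z⁴ + z⁵) has coefficients 1,1,1,1,1,1 for degrees 0…5.
[z⁵] = 1·1 − 1·1 + 1·1 = 1.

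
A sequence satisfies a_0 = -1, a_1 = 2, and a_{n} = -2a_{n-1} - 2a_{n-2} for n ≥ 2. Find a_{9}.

32

The ordinary generating function has denominator 1 + 2t + 2t^2.
Iterating the recurrence: a_0,…,a_{9} = -1, 2, -2, 0, 4, -8, 8, 0, -16, 32.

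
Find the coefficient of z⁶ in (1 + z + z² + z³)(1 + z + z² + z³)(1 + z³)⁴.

23

(1 + z + z² + z³) has coefficients 1,1,1,1 for degrees 0…3.
(1 + z + z² + z³) has coefficients 1,1,1,1,0,0,0 for degrees 0…6.
Finally multiplying by (1 + z³)⁴, the product of all factors after the first has coefficients 1,1,1,5,4,4,10 for degrees 0…6.
[z⁶] = 1·10 + 1·4 + 1·4 + 1·5 = 23.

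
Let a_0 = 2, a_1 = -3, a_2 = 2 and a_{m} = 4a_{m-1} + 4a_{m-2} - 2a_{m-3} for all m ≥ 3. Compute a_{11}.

The ordinary generating function has denominator 1 - 4q - 4q^2 + 2q^3.
Iterating the recurrence: a_0,…,a_{11} = 2, -3, 2, -8, -18, -108, -488, -2348, -11128, -52928, -251528, -1195568.

-1195568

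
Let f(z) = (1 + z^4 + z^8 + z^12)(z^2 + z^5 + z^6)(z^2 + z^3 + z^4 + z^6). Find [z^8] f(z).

(1 + z^4 + z^8 + z^12) has coefficients 1,0,0,0,1,0,0,0,1 for degrees 0…8.
(z^2 + z^5 + z^6) has coefficients 0,0,1,0,0,1,1,0,0 for degrees 0…8.
Finally multiplying by (z^2 + z^3 + z^4 + z^6), the product of all factors after the first has coefficients 0,0,0,0,1,1,1,1,3 for degrees 0…8.
[z^8] = 1·3 + 1·1 + 1·0 = 4.

4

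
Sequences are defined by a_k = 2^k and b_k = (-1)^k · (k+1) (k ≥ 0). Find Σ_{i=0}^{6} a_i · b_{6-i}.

31

Write out a_i and b_{6-i} for i = 0,…,6 and sum the products.
Σ = 1·7 + 2·(-6) + 4·5 + 8·(-4) + 16·3 + 32·(-2) + 64·1 = 31.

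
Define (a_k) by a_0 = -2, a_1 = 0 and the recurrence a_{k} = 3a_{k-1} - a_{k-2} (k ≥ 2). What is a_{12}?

35422

The ordinary generating function has denominator 1 - 3q + q^2.
Iterating the recurrence: a_0,…,a_{12} = -2, 0, 2, 6, 16, 42, 110, 288, 754, 1974, 5168, 13530, 35422.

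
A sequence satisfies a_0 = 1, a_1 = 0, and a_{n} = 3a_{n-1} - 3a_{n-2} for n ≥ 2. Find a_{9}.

The ordinary generating function has denominator 1 - 3t + 3t^2.
Iterating the recurrence: a_0,…,a_{9} = 1, 0, -3, -9, -18, -27, -27, 0, 81, 243.

243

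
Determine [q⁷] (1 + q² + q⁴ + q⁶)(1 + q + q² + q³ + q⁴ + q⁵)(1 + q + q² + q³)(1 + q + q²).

(1 + q² + q⁴ + q⁶) has coefficients 1,0,1,0,1,0,1 for degrees 0…6.
(1 + q + q² + q³ + q⁴ + q⁵) has coefficients 1,1,1,1,1,1,0,0 for degrees 0…7.
Multiplying by (1 + q + q² + q³) gives running coefficients 1,2,3,4,4,4,3,2 for degrees 0…7.
Finally multiplying by (1 + q + q²), the product of all factors after the first has coefficients 1,3,6,9,11,12,11,9 for degrees 0…7.
[q⁷] = 1·9 + 1·12 + 1·9 + 1·3 = 33.

33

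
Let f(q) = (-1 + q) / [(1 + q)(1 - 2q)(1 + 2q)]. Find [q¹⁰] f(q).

Partial fractions give a closed form: a_n = (2/3)·(-1)^n + (-1/6)·2^n + (-3/2)·(-2)^n.
At n = 10: a_10 = -1706.

-1706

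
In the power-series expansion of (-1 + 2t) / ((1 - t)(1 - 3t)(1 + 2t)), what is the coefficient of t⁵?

Partial fractions give a closed form: a_n = (-1/6)·1^n + (-3/10)·3^n + (-8/15)·(-2)^n.
At n = 5: a_5 = -56.

-56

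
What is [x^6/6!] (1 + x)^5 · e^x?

4051

The EGF product rule gives c_6 = Σ_{k_1+k_2=6} C(6; k_1,k_2) · ∏ g_i(k_i), where (1+x)^5 gives the falling factorial (5)_k; e^x gives (1)^k.
g_1(k) for k = 0…6: 1, 5, 20, 60, 120, 120, 0.
g_2(k) for k = 0…6: 1, 1, 1, 1, 1, 1, 1.
c_6 = Σ_k C(6,k)·g_1(k)·g_2(6−k) = 1·1·1 + 6·5·1 + 15·20·1 + 20·60·1 + 15·120·1 + 6·120·1 = 1 + 30 + 300 + 1200 + 1800 + 720 = 4051.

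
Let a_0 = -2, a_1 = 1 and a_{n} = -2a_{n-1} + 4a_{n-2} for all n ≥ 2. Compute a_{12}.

-1024000

The ordinary generating function has denominator 1 + 2t - 4t^2.
Iterating the recurrence: a_0,…,a_{12} = -2, 1, -10, 24, -88, 272, -896, 2880, -9344, 30208, -97792, 316416, -1024000.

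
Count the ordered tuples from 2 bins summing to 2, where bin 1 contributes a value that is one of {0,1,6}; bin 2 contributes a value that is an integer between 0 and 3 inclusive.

2

The generating function for the choices is (1 + z + z^6)·(1 + z + z^2 + z^3); the count is [z^2].
(1 + z + z^6) has coefficients 1,1,0 for degrees 0…2.
(1 + z + z^2 + z^3) has coefficients 1,1,1 for degrees 0…2.
[z^2] = 1·1 + 1·1 = 2.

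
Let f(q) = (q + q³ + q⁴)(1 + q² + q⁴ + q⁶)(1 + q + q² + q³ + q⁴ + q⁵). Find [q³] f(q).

3

(q + q³ + q⁴) has coefficients 0,1,0,1 for degrees 0…3.
(1 + q² + q⁴ + q⁶) has coefficients 1,0,1,0 for degrees 0…3.
Finally multiplying by (1 + q + q² + q³ + q⁴ + q⁵), the product of all factors after the first has coefficients 1,1,2,2 for degrees 0…3.
[q³] = 1·2 + 1·1 = 3.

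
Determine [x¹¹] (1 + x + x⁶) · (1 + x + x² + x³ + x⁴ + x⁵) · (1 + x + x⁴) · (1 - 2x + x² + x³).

(1 + x + x⁶) has coefficients 1,1,0,0,0,0,1 for degrees 0…6.
(1 + x + x² + x³ + x⁴ + x⁵) has coefficients 1,1,1,1,1,1,0,0,0,0,0,0 for degrees 0…11.
Multiplying by (1 + x + x⁴) gives running coefficients 1,2,2,2,3,3,2,1,1,1,0,0 for degrees 0…11.
Finally multiplying by (1 - 2x + x² + x³), the product of all factors after the first has coefficients 1,0,-1,1,3,1,1,3,4,2,0,2 for degrees 0…11.
[x¹¹] = 1·2 + 1·0 + 1·1 = 3.

3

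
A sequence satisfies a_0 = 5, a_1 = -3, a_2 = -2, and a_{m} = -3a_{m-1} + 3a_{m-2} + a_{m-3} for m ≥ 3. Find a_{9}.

The ordinary generating function has denominator 1 + 3z - 3z^2 - z^3.
Iterating the recurrence: a_0,…,a_{9} = 5, -3, -2, 2, -15, 49, -190, 702, -2627, 9797.

9797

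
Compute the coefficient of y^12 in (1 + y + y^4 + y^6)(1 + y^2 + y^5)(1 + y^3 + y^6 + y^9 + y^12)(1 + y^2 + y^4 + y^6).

16

(1 + y + y^4 + y^6) has coefficients 1,1,0,0,1,0,1 for degrees 0…6.
(1 + y^2 + y^5) has coefficients 1,0,1,0,0,1,0,0,0,0,0,0,0 for degrees 0…12.
Multiplying by (1 + y^3 + y^6 + y^9 + y^12) gives running coefficients 1,0,1,1,0,2,1,0,2,1,0,2,1 for degrees 0…12.
Finally multiplying by (1 + y^2 + y^4 + y^6), the product of all factors after the first has coefficients 1,0,2,1,2,3,3,3,4,4,3,5,4 for degrees 0…12.
[y^12] = 1·4 + 1·5 + 1·4 + 1·3 = 16.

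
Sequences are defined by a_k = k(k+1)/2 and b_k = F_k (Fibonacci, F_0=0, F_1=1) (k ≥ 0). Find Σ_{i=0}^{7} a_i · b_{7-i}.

This is [x^7] in the product of the two ordinary generating functions.
Σ = 0·13 + 1·8 + 3·5 + 6·3 + 10·2 + 15·1 + 21·1 + 28·0 = 97.

97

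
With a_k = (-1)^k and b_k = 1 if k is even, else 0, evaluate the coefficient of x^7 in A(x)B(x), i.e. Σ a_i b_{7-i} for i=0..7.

This is [x^7] in the product of the two ordinary generating functions.
Σ = 1·0 − 1·1 + 1·0 − 1·1 + 1·0 − 1·1 + 1·0 − 1·1 = -4.

-4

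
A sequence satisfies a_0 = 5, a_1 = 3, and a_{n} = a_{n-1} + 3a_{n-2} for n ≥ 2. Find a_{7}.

The ordinary generating function has denominator 1 - y - 3y^2.
Iterating the recurrence: a_0,…,a_{7} = 5, 3, 18, 27, 81, 162, 405, 891.

891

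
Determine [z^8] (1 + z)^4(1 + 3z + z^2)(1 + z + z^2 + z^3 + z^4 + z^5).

53

(1 + z)^4 has coefficients 1,4,6,4,1 for degrees 0…4.
(1 + 3z + z^2) has coefficients 1,3,1,0,0,0,0,0,0 for degrees 0…8.
Finally multiplying by (1 + z + z^2 + z^3 + z^4 + z^5), the product of all factors after the first has coefficients 1,4,5,5,5,5,4,1,0 for degrees 0…8.
[z^8] = 1·0 + 4·1 + 6·4 + 4·5 + 1·5 = 53.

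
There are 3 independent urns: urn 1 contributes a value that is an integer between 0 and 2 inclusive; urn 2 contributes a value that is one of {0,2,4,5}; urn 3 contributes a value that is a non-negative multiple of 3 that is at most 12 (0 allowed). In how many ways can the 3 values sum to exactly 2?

The generating function for the choices is (1 + z + z²)·(1 + z² + z⁴ + z⁵)·(1 + z³ + z⁶ + z⁹ + z¹²); the count is [z²].
(1 + z + z²) has coefficients 1,1,1 for degrees 0…2.
(1 + z² + z⁴ + z⁵) has coefficients 1,0,1 for degrees 0…2.
Finally multiplying by (1 + z³ + z⁶ + z⁹ + z¹²), the product of all factors after the first has coefficients 1,0,1 for degrees 0…2.
[z²] = 1·1 + 1·0 + 1·1 = 2.

2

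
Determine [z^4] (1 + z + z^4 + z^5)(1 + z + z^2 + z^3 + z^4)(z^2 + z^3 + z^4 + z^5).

(1 + z + z^4 + z^5) has coefficients 1,1,0,0,1 for degrees 0…4.
(1 + z + z^2 + z^3 + z^4) has coefficients 1,1,1,1,1 for degrees 0…4.
Finally multiplying by (z^2 + z^3 + z^4 + z^5), the product of all factors after the first has coefficients 0,0,1,2,3 for degrees 0…4.
[z^4] = 1·3 + 1·2 + 1·0 = 5.

5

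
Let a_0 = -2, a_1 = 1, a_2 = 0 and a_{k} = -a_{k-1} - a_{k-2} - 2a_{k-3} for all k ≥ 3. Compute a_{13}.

31

The ordinary generating function has denominator 1 + q + q^2 + 2q^3.
Iterating the recurrence: a_0,…,a_{13} = -2, 1, 0, 3, -5, 2, -3, 11, -12, 7, -17, 34, -31, 31.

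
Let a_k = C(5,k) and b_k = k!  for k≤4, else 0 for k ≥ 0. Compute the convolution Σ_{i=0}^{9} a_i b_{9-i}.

24

Write out a_i and b_{9-i} for i = 0,…,9 and sum the products.
Σ = 1·0 + 5·0 + 10·0 + 10·0 + 5·0 + 1·24 + 0·6 + 0·2 + 0·1 + 0·1 = 24.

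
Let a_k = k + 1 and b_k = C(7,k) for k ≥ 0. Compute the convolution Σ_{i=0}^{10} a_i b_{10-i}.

960

Write out a_i and b_{10-i} for i = 0,…,10 and sum the products.
Σ = 1·0 + 2·0 + 3·0 + 4·1 + 5·7 + 6·21 + 7·35 + 8·35 + 9·21 + 10·7 + 11·1 = 960.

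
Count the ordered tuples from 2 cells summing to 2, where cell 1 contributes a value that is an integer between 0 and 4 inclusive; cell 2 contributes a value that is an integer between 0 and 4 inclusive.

3

The generating function for the choices is (1 + z + z^2 + z^3 + z^4)·(1 + z + z^2 + z^3 + z^4); the count is [z^2].
(1 + z + z^2 + z^3 + z^4) has coefficients 1,1,1 for degrees 0…2.
(1 + z + z^2 + z^3 + z^4) has coefficients 1,1,1 for degrees 0…2.
[z^2] = 1·1 + 1·1 + 1·1 = 3.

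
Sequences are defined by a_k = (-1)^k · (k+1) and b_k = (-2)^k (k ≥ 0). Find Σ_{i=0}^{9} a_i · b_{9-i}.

This is [x^9] in the product of the two ordinary generating functions.
Σ = 1·(-512) − 2·256 + 3·(-128) − 4·64 + 5·(-32) − 6·16 + 7·(-8) − 8·4 + 9·(-2) − 10·1 = -2036.

-2036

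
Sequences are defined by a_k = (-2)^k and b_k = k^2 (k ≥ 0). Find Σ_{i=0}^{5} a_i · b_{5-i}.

13

This is [x^5] in the product of the two ordinary generating functions.
Σ = 1·25 − 2·16 + 4·9 − 8·4 + 16·1 − 32·0 = 13.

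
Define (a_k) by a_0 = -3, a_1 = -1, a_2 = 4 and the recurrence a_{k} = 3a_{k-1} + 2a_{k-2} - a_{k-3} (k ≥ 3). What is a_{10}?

The ordinary generating function has denominator 1 - 3x - 2x^2 + x^3.
Iterating the recurrence: a_0,…,a_{10} = -3, -1, 4, 13, 48, 166, 581, 2027, 7077, 24704, 86239.

86239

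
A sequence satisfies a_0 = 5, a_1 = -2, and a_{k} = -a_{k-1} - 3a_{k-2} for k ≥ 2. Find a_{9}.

-377

The ordinary generating function has denominator 1 + t + 3t^2.
Iterating the recurrence: a_0,…,a_{9} = 5, -2, -13, 19, 20, -77, 17, 214, -265, -377.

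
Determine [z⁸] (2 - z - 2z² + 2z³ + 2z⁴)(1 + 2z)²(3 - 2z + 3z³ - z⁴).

46

(2 - z - 2z² + 2z³ + 2z⁴) has coefficients 2,-1,-2,2,2 for degrees 0…4.
(1 + 2z)² has coefficients 1,4,4,0,0,0,0,0,0 for degrees 0…8.
Finally multiplying by (3 - 2z + 3z³ - z⁴), the product of all factors after the first has coefficients 3,10,4,-5,11,8,-4,0,0 for degrees 0…8.
[z⁸] = 2·0 − 1·0 − 2·(-4) + 2·8 + 2·11 = 46.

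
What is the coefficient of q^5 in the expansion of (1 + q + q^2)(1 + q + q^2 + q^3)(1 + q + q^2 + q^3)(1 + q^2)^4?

(1 + q + q^2) has coefficients 1,1,1 for degrees 0…2.
(1 + q + q^2 + q^3) has coefficients 1,1,1,1,0,0 for degrees 0…5.
Multiplying by (1 + q + q^2 + q^3) gives running coefficients 1,2,3,4,3,2 for degrees 0…5.
Finally multiplying by (1 + q^2)^4, the product of all factors after the first has coefficients 1,2,7,12,21,30 for degrees 0…5.
[q^5] = 1·30 + 1·21 + 1·12 = 63.

63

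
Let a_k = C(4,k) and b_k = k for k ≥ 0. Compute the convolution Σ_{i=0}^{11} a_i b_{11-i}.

Write out a_i and b_{11-i} for i = 0,…,11 and sum the products.
Σ = 1·11 + 4·10 + 6·9 + 4·8 + 1·7 + 0·6 + 0·5 + 0·4 + 0·3 + 0·2 + 0·1 + 0·0 = 144.

144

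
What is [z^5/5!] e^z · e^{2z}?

243

The EGF product rule gives c_5 = Σ_{k_1+k_2=5} C(5; k_1,k_2) · ∏ g_i(k_i), where e^z gives (1)^k; e^{2z} gives (2)^k.
g_1(k) for k = 0…5: 1, 1, 1, 1, 1, 1.
g_2(k) for k = 0…5: 1, 2, 4, 8, 16, 32.
c_5 = Σ_k C(5,k)·g_1(k)·g_2(5−k) = 1·1·32 + 5·1·16 + 10·1·8 + 10·1·4 + 5·1·2 + 1·1·1 = 32 + 80 + 80 + 40 + 10 + 1 = 243.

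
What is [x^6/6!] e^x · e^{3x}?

4096

The EGF product rule gives c_6 = Σ_{k_1+k_2=6} C(6; k_1,k_2) · ∏ g_i(k_i), where e^x gives (1)^k; e^{3x} gives (3)^k.
g_1(k) for k = 0…6: 1, 1, 1, 1, 1, 1, 1.
g_2(k) for k = 0…6: 1, 3, 9, 27, 81, 243, 729.
c_6 = Σ_k C(6,k)·g_1(k)·g_2(6−k) = 1·1·729 + 6·1·243 + 15·1·81 + 20·1·27 + 15·1·9 + 6·1·3 + 1·1·1 = 729 + 1458 + 1215 + 540 + 135 + 18 + 1 = 4096.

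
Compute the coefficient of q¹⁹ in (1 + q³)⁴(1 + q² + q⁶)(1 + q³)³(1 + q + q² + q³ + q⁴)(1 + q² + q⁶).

(1 + q³)⁴ has coefficients 1,0,0,4,0,0,6,0,0,4,0,0,1 for degrees 0…12.
(1 + q² + q⁶) has coefficients 1,0,1,0,0,0,1,0,0,0,0,0,0,0,0,0,0,0,0,0 for degrees 0…19.
Multiplying by (1 + q³)³ gives running coefficients 1,0,1,3,0,3,4,0,3,4,0,1,3,0,0,1,0,0,0,0 for degrees 0…19.
Multiplying by (1 + q + q² + q³ + q⁴) gives running coefficients 1,1,2,5,5,7,11,10,10,14,11,8,11,8,4,5,4,1,1,1 for degrees 0…19.
Finally multiplying by (1 + q² + q⁶), the product of all factors after the first has coefficients 1,1,3,6,7,12,17,18,23,29,26,29,33,26,25,27,19,14,16,10 for degrees 0…19.
[q¹⁹] = 1·10 + 4·19 + 6·26 + 4·26 + 1·18 = 364.

364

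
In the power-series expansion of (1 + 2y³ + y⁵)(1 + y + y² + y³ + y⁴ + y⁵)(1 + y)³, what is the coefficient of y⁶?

(1 + 2y³ + y⁵) has coefficients 1,0,0,2,0,1 for degrees 0…5.
(1 + y + y² + y³ + y⁴ + y⁵) has coefficients 1,1,1,1,1,1,0 for degrees 0…6.
Finally multiplying by (1 + y)³, the product of all factors after the first has coefficients 1,4,7,8,8,8,7 for degrees 0…6.
[y⁶] = 1·7 + 2·8 + 1·4 = 27.

27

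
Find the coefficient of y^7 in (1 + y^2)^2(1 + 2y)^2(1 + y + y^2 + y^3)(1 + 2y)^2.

225

(1 + y^2)^2 has coefficients 1,0,2,0,1 for degrees 0…4.
(1 + 2y)^2 has coefficients 1,4,4,0,0,0,0,0 for degrees 0…7.
Multiplying by (1 + y + y^2 + y^3) gives running coefficients 1,5,9,9,8,4,0,0 for degrees 0…7.
Finally multiplying by (1 + 2y)^2, the product of all factors after the first has coefficients 1,9,33,65,80,72,48,16 for degrees 0…7.
[y^7] = 1·16 + 2·72 + 1·65 = 225.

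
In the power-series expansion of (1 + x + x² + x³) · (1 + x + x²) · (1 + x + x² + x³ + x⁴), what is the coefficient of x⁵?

(1 + x + x² + x³) has coefficients 1,1,1,1 for degrees 0…3.
(1 + x + x²) has coefficients 1,1,1,0,0,0 for degrees 0…5.
Finally multiplying by (1 + x + x² + x³ + x⁴), the product of all factors after the first has coefficients 1,2,3,3,3,2 for degrees 0…5.
[x⁵] = 1·2 + 1·3 + 1·3 + 1·3 = 11.

11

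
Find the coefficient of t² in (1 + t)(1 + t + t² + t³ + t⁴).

(1 + t) has coefficients 1,1 for degrees 0…1.
(1 + t + t² + t³ + t⁴) has coefficients 1,1,1 for degrees 0…2.
[t²] = 1·1 + 1·1 = 2.

2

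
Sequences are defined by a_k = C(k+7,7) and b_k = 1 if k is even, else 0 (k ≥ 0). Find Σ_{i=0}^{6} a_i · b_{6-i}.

The convolution is the t^6 coefficient of A(t)B(t).
Σ = 1·1 + 8·0 + 36·1 + 120·0 + 330·1 + 792·0 + 1716·1 = 2083.

2083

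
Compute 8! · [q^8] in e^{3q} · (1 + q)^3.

The EGF product rule gives c_8 = Σ_{k_1+k_2=8} C(8; k_1,k_2) · ∏ g_i(k_i), where e^{3q} gives (3)^k; (1+q)^3 gives the falling factorial (3)_k.
g_1(k) for k = 0…8: 1, 3, 9, 27, 81, 243, 729, 2187, 6561.
g_2(k) for k = 0…8: 1, 3, 6, 6, 0, 0, 0, 0, 0.
c_8 = Σ_k C(8,k)·g_1(k)·g_2(8−k) = 56·243·6 + 28·729·6 + 8·2187·3 + 1·6561·1 = 81648 + 122472 + 52488 + 6561 = 263169.

263169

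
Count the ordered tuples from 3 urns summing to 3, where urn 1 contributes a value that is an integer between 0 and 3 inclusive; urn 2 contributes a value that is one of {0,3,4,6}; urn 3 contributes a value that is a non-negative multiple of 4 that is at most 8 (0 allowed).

2

The generating function for the choices is (1 + y + y^2 + y^3)·(1 + y^3 + y^4 + y^6)·(1 + y^4 + y^8); the count is [y^3].
(1 + y + y^2 + y^3) has coefficients 1,1,1,1 for degrees 0…3.
(1 + y^3 + y^4 + y^6) has coefficients 1,0,0,1 for degrees 0…3.
Finally multiplying by (1 + y^4 + y^8), the product of all factors after the first has coefficients 1,0,0,1 for degrees 0…3.
[y^3] = 1·1 + 1·0 + 1·0 + 1·1 = 2.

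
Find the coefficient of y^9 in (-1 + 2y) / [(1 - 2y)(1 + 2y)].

Partial fractions give a closed form: a_n = (-1)·(-2)^n.
At n = 9: a_9 = 512.

512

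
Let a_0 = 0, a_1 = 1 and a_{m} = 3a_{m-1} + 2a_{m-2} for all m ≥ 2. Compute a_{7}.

The ordinary generating function has denominator 1 - 3y - 2y^2.
Iterating the recurrence: a_0,…,a_{7} = 0, 1, 3, 11, 39, 139, 495, 1763.

1763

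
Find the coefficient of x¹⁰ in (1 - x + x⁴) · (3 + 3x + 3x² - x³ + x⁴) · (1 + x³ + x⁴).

2

(1 - x + x⁴) has coefficients 1,-1,0,0,1 for degrees 0…4.
(3 + 3x + 3x² - x³ + x⁴) has coefficients 3,3,3,-1,1,0,0,0,0,0,0 for degrees 0…10.
Finally multiplying by (1 + x³ + x⁴), the product of all factors after the first has coefficients 3,3,3,2,7,6,2,0,1,0,0 for degrees 0…10.
[x¹⁰] = 1·0 − 1·0 + 1·2 = 2.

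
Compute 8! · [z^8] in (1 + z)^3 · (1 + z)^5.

The EGF product rule gives c_8 = Σ_{k_1+k_2=8} C(8; k_1,k_2) · ∏ g_i(k_i), where (1+z)^3 gives the falling factorial (3)_k; (1+z)^5 gives the falling factorial (5)_k.
g_1(k) for k = 0…8: 1, 3, 6, 6, 0, 0, 0, 0, 0.
g_2(k) for k = 0…8: 1, 5, 20, 60, 120, 120, 0, 0, 0.
c_8 = Σ_k C(8,k)·g_1(k)·g_2(8−k) = 56·6·120 = 40320.

40320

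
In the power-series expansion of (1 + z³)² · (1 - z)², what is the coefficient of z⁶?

1

(1 + z³)² has coefficients 1,0,0,2,0,0,1 for degrees 0…6.
(1 - z)² has coefficients 1,-2,1,0,0,0,0 for degrees 0…6.
[z⁶] = 1·0 + 2·0 + 1·1 = 1.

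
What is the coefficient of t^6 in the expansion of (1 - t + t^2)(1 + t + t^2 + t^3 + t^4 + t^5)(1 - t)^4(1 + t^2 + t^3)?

-4

(1 - t + t^2) has coefficients 1,-1,1 for degrees 0…2.
(1 + t + t^2 + t^3 + t^4 + t^5) has coefficients 1,1,1,1,1,1,0 for degrees 0…6.
Multiplying by (1 - t)^4 gives running coefficients 1,-3,3,-1,0,0,-1 for degrees 0…6.
Finally multiplying by (1 + t^2 + t^3), the product of all factors after the first has coefficients 1,-3,4,-3,0,2,-2 for degrees 0…6.
[t^6] = 1·(-2) − 1·2 + 1·0 = -4.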